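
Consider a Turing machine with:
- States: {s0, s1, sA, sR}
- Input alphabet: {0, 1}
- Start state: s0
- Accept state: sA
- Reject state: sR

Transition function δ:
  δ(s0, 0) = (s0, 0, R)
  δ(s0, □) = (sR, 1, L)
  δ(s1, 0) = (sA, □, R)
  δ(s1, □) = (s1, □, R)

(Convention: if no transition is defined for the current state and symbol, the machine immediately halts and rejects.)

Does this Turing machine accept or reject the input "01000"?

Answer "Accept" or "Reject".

Execution trace:
Initial: [s0]01000
Step 1: δ(s0, 0) = (s0, 0, R) → 0[s0]1000

No transition is defined for δ(s0, 1). By convention the machine halts and rejects.

Answer: Reject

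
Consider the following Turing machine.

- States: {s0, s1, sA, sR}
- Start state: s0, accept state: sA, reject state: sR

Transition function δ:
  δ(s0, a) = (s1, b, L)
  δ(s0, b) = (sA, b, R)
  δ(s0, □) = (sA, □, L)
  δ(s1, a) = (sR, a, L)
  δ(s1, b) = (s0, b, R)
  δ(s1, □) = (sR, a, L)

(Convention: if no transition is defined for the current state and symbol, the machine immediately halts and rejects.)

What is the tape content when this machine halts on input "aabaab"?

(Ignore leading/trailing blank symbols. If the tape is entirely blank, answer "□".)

Execution trace:
Initial: [s0]aabaab
Step 1: δ(s0, a) = (s1, b, L) → [s1]□babaab
Step 2: δ(s1, □) = (sR, a, L) → [sR]□ababaab

The machine reaches the reject state sR and halts.

Final tape (ignoring leading/trailing blanks): ababaab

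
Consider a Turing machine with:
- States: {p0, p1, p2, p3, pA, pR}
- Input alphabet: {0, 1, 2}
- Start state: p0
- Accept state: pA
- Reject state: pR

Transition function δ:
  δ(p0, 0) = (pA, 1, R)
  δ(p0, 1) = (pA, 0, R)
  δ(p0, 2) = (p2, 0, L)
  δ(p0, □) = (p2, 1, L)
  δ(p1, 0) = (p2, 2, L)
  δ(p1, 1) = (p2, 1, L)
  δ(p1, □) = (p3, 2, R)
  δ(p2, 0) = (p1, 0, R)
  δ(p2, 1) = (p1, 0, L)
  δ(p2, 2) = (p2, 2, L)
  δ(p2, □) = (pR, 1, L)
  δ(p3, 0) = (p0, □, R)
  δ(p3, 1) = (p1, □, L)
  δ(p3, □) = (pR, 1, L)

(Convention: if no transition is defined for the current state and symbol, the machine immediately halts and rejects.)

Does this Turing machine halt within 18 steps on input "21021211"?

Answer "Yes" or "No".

Execution trace:
Initial: [p0]21021211
Step 1: δ(p0, 2) = (p2, 0, L) → [p2]□01021211
Step 2: δ(p2, □) = (pR, 1, L) → [pR]□101021211

The machine reaches the reject state pR and halts.
The machine halted after 2 steps (within the 18-step bound).

Answer: Yes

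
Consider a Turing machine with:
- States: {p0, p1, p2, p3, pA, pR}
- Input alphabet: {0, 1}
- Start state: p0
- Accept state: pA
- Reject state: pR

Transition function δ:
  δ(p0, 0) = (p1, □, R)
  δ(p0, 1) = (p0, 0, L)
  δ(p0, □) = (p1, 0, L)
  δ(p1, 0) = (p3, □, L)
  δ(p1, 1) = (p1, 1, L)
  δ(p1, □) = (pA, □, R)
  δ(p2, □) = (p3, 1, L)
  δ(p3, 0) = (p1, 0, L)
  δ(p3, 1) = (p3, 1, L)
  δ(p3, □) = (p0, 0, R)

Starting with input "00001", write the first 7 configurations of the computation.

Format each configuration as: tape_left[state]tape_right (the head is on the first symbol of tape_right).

Transitions applied:
Step 1: δ(p0, 0) = (p1, □, R)
Step 2: δ(p1, 0) = (p3, □, L)
Step 3: δ(p3, □) = (p0, 0, R)
Step 4: δ(p0, □) = (p1, 0, L)
Step 5: δ(p1, 0) = (p3, □, L)
Step 6: δ(p3, □) = (p0, 0, R)

The first 7 configurations are:
[p0]00001 ⊢ □[p1]0001 ⊢ [p3]□□001 ⊢ 0[p0]□001 ⊢ [p1]00001 ⊢ [p3]□□0001 ⊢ 0[p0]□0001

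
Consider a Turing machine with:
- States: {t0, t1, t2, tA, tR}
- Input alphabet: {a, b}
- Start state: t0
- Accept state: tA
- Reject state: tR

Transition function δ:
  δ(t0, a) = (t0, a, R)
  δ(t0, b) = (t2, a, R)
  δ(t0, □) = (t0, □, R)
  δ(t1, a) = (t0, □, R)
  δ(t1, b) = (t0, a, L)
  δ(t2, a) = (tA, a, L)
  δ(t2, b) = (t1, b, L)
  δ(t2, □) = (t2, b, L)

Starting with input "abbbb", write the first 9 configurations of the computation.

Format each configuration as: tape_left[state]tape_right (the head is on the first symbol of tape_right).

Transitions applied:
Step 1: δ(t0, a) = (t0, a, R)
Step 2: δ(t0, b) = (t2, a, R)
Step 3: δ(t2, b) = (t1, b, L)
Step 4: δ(t1, a) = (t0, □, R)
Step 5: δ(t0, b) = (t2, a, R)
Step 6: δ(t2, b) = (t1, b, L)
Step 7: δ(t1, a) = (t0, □, R)
Step 8: δ(t0, b) = (t2, a, R)

The first 9 configurations are:
[t0]abbbb ⊢ a[t0]bbbb ⊢ aa[t2]bbb ⊢ a[t1]abbb ⊢ a□[t0]bbb ⊢ a□a[t2]bb ⊢ a□[t1]abb ⊢ a□□[t0]bb ⊢ a□□a[t2]b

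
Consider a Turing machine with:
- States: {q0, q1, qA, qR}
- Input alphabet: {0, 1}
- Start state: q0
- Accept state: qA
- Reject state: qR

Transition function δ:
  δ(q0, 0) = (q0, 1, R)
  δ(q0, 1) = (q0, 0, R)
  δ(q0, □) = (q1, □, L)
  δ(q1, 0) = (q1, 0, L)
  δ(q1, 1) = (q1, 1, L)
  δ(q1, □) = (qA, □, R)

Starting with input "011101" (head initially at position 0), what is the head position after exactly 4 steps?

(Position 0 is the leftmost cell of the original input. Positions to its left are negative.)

Execution trace (head position shown):
Step 0: [q0]011101  (head at position 0)
Step 1: move right → 1[q0]11101  (head at position 1)
Step 2: move right → 10[q0]1101  (head at position 2)
Step 3: move right → 100[q0]101  (head at position 3)
Step 4: move right → 1000[q0]01  (head at position 4)

After 4 steps, the head is at position 4.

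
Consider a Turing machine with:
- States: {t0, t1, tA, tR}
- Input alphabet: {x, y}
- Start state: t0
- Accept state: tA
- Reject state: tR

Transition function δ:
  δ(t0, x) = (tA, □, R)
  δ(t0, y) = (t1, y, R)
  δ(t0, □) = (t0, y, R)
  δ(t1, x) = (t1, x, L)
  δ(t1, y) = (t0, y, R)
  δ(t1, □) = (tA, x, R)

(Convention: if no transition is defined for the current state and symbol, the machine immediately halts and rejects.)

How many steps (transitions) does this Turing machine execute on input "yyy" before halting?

Execution trace:
Initial: [t0]yyy
Step 1: δ(t0, y) = (t1, y, R) → y[t1]yy
Step 2: δ(t1, y) = (t0, y, R) → yy[t0]y
Step 3: δ(t0, y) = (t1, y, R) → yyy[t1]□
Step 4: δ(t1, □) = (tA, x, R) → yyyx[tA]□

The machine reaches the accept state tA and halts.

The machine executed 4 steps before halting.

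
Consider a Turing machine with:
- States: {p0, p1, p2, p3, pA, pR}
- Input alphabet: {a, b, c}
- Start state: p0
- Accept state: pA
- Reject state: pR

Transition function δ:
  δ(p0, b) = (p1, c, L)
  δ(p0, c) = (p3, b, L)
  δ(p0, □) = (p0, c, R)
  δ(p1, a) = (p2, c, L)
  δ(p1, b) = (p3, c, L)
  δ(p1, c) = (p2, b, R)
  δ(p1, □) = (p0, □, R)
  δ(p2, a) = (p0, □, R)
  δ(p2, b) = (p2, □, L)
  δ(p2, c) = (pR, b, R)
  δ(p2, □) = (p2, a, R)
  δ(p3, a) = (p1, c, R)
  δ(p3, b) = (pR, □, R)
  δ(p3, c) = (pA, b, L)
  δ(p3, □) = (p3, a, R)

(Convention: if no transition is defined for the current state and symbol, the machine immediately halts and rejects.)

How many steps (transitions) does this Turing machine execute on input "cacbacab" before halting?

Execution trace:
Initial: [p0]cacbacab
Step 1: δ(p0, c) = (p3, b, L) → [p3]□bacbacab
Step 2: δ(p3, □) = (p3, a, R) → a[p3]bacbacab
Step 3: δ(p3, b) = (pR, □, R) → a□[pR]acbacab

The machine reaches the reject state pR and halts.

The machine executed 3 steps before halting.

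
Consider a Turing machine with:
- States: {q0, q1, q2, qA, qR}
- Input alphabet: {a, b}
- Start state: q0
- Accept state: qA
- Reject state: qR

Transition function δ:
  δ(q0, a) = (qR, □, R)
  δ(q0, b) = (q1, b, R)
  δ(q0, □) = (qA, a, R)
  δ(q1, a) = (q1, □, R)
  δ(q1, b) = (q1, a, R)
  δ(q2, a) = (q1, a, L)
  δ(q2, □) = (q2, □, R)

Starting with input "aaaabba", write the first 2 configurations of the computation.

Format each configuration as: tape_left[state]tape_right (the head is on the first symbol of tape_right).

Transitions applied:
Step 1: δ(q0, a) = (qR, □, R)

The first 2 configurations are:
[q0]aaaabba ⊢ □[qR]aaabba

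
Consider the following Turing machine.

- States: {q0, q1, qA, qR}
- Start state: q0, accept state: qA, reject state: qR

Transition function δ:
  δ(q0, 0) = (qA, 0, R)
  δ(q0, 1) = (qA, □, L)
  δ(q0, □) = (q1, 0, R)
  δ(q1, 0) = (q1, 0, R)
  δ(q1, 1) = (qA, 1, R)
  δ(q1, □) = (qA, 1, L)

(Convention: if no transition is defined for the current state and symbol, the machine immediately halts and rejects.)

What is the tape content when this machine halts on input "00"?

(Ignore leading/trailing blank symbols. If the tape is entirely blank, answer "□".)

Execution trace:
Initial: [q0]00
Step 1: δ(q0, 0) = (qA, 0, R) → 0[qA]0

The machine reaches the accept state qA and halts.

Final tape (ignoring leading/trailing blanks): 00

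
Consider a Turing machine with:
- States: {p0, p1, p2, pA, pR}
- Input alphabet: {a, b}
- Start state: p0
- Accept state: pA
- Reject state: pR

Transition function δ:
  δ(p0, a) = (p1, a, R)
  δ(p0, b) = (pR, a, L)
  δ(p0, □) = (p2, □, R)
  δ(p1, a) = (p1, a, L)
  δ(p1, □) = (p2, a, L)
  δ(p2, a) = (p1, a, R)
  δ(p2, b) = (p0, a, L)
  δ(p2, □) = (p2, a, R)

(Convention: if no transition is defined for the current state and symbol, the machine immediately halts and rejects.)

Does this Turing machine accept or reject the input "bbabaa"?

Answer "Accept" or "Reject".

Execution trace:
Initial: [p0]bbabaa
Step 1: δ(p0, b) = (pR, a, L) → [pR]□ababaa

The machine reaches the reject state pR and halts.

Answer: Reject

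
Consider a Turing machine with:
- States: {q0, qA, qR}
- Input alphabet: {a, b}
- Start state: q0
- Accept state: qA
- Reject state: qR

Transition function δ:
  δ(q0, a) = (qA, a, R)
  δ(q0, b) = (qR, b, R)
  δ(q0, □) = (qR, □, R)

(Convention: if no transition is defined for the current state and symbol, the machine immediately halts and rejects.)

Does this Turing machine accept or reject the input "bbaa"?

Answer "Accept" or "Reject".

Execution trace:
Initial: [q0]bbaa
Step 1: δ(q0, b) = (qR, b, R) → b[qR]baa

The machine reaches the reject state qR and halts.

Answer: Reject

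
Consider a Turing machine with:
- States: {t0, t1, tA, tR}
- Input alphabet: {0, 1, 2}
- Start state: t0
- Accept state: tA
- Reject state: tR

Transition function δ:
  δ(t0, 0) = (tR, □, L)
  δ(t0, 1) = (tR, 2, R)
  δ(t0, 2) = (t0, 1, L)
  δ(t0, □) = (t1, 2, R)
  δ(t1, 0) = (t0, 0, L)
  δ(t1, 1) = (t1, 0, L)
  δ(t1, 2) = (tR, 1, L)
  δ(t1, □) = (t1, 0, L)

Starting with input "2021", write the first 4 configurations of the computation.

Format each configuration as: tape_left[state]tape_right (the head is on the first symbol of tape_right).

Transitions applied:
Step 1: δ(t0, 2) = (t0, 1, L)
Step 2: δ(t0, □) = (t1, 2, R)
Step 3: δ(t1, 1) = (t1, 0, L)

The first 4 configurations are:
[t0]2021 ⊢ [t0]□1021 ⊢ 2[t1]1021 ⊢ [t1]20021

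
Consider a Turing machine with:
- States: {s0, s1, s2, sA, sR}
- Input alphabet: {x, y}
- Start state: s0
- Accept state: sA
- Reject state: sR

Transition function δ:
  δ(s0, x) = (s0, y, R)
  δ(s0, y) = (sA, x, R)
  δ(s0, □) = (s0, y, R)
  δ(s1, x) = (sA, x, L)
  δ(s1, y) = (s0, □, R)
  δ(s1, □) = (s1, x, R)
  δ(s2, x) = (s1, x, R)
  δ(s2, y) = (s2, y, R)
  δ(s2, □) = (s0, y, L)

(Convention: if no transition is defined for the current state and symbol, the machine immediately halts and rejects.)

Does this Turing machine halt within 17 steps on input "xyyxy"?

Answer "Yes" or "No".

Execution trace:
Initial: [s0]xyyxy
Step 1: δ(s0, x) = (s0, y, R) → y[s0]yyxy
Step 2: δ(s0, y) = (sA, x, R) → yx[sA]yxy

The machine reaches the accept state sA and halts.
The machine halted after 2 steps (within the 17-step bound).

Answer: Yes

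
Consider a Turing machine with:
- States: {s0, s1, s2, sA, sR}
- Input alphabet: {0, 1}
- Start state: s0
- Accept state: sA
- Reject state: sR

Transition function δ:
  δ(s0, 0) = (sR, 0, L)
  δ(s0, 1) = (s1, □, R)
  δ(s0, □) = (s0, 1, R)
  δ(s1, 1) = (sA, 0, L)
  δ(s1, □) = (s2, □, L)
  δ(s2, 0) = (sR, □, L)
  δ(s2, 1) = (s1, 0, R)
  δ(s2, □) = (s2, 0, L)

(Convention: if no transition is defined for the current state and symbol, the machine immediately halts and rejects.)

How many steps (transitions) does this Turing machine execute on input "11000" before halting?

Execution trace:
Initial: [s0]11000
Step 1: δ(s0, 1) = (s1, □, R) → □[s1]1000
Step 2: δ(s1, 1) = (sA, 0, L) → [sA]□0000

The machine reaches the accept state sA and halts.

The machine executed 2 steps before halting.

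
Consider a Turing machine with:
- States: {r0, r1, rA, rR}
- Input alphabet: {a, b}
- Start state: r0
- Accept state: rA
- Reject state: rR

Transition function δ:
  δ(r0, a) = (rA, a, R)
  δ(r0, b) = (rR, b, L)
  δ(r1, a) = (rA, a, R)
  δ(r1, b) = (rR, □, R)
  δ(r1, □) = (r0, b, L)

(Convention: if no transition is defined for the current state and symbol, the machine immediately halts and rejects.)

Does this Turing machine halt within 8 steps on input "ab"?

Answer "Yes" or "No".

Execution trace:
Initial: [r0]ab
Step 1: δ(r0, a) = (rA, a, R) → a[rA]b

The machine reaches the accept state rA and halts.
The machine halted after 1 step (within the 8-step bound).

Answer: Yes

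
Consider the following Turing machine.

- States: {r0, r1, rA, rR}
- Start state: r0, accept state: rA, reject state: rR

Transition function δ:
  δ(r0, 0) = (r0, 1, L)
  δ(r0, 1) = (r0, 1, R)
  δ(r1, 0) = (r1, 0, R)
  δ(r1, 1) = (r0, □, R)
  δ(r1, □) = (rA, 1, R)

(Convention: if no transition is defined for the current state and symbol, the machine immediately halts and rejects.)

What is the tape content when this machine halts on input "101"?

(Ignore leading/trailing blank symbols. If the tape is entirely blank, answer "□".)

Execution trace:
Initial: [r0]101
Step 1: δ(r0, 1) = (r0, 1, R) → 1[r0]01
Step 2: δ(r0, 0) = (r0, 1, L) → [r0]111
Step 3: δ(r0, 1) = (r0, 1, R) → 1[r0]11
Step 4: δ(r0, 1) = (r0, 1, R) → 11[r0]1
Step 5: δ(r0, 1) = (r0, 1, R) → 111[r0]□

No transition is defined for δ(r0, □). By convention the machine halts and rejects.

Final tape (ignoring leading/trailing blanks): 111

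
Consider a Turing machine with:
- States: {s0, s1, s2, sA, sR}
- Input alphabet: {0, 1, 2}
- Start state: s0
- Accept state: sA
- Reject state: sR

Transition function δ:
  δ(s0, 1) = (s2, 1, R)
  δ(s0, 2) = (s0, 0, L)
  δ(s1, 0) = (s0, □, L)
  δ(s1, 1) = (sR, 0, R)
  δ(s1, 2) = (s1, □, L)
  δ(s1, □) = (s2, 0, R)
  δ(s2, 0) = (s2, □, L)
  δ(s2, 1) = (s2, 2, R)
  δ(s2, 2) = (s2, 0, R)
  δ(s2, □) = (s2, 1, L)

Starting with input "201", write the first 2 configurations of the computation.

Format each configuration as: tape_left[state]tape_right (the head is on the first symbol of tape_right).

Transitions applied:
Step 1: δ(s0, 2) = (s0, 0, L)

The first 2 configurations are:
[s0]201 ⊢ [s0]□001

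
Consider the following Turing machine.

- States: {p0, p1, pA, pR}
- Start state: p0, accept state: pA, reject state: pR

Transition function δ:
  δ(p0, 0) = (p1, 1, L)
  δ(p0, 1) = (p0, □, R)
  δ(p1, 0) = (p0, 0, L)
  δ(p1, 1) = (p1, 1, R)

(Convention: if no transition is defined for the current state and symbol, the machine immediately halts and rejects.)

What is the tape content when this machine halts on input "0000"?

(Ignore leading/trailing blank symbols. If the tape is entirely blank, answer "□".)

Execution trace:
Initial: [p0]0000
Step 1: δ(p0, 0) = (p1, 1, L) → [p1]□1000

No transition is defined for δ(p1, □). By convention the machine halts and rejects.

Final tape (ignoring leading/trailing blanks): 1000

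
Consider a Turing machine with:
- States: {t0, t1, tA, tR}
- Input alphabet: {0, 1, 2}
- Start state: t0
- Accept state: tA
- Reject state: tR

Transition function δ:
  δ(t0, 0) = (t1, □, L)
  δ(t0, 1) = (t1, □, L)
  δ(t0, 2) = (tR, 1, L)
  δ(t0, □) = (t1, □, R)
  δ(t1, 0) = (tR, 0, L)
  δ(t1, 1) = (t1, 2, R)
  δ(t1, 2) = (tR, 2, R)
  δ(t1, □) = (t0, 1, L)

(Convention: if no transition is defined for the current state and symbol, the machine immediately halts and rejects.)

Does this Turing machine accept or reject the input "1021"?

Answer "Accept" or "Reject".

Execution trace:
Initial: [t0]1021
Step 1: δ(t0, 1) = (t1, □, L) → [t1]□□021
Step 2: δ(t1, □) = (t0, 1, L) → [t0]□1□021
Step 3: δ(t0, □) = (t1, □, R) → □[t1]1□021
Step 4: δ(t1, 1) = (t1, 2, R) → □2[t1]□021
Step 5: δ(t1, □) = (t0, 1, L) → □[t0]21021
Step 6: δ(t0, 2) = (tR, 1, L) → [tR]□11021

The machine reaches the reject state tR and halts.

Answer: Reject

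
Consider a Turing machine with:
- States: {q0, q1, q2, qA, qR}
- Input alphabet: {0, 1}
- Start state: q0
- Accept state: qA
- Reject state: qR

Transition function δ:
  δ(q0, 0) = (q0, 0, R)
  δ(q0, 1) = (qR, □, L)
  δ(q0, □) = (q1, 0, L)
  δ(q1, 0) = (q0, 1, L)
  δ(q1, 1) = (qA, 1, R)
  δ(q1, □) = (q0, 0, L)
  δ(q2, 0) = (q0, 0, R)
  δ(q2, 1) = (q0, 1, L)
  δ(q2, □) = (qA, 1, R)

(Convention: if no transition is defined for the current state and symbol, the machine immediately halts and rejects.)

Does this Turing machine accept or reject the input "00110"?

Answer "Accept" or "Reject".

Execution trace:
Initial: [q0]00110
Step 1: δ(q0, 0) = (q0, 0, R) → 0[q0]0110
Step 2: δ(q0, 0) = (q0, 0, R) → 00[q0]110
Step 3: δ(q0, 1) = (qR, □, L) → 0[qR]0□10

The machine reaches the reject state qR and halts.

Answer: Reject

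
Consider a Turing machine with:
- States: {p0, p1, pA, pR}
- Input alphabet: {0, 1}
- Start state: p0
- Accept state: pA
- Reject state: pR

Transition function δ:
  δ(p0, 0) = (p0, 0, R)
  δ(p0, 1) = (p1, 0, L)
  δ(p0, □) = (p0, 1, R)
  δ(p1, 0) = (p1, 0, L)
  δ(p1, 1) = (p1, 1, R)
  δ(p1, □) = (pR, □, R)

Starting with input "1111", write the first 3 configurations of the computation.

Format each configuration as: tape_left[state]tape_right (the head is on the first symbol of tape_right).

Transitions applied:
Step 1: δ(p0, 1) = (p1, 0, L)
Step 2: δ(p1, □) = (pR, □, R)

The first 3 configurations are:
[p0]1111 ⊢ [p1]□0111 ⊢ □[pR]0111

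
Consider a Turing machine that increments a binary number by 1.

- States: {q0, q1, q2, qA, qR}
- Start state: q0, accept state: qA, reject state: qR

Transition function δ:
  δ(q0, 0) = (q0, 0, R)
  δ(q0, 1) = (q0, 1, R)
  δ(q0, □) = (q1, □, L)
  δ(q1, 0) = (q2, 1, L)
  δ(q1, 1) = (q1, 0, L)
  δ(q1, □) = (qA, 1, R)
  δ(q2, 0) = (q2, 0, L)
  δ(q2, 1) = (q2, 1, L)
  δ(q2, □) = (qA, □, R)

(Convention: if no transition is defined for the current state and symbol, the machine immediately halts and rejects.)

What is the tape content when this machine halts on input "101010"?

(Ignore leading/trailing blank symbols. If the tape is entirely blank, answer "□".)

Execution trace:
Initial: [q0]101010
Step 1: δ(q0, 1) = (q0, 1, R) → 1[q0]01010
Step 2: δ(q0, 0) = (q0, 0, R) → 10[q0]1010
Step 3: δ(q0, 1) = (q0, 1, R) → 101[q0]010
Step 4: δ(q0, 0) = (q0, 0, R) → 1010[q0]10
Step 5: δ(q0, 1) = (q0, 1, R) → 10101[q0]0
Step 6: δ(q0, 0) = (q0, 0, R) → 101010[q0]□
Step 7: δ(q0, □) = (q1, □, L) → 10101[q1]0□
Step 8: δ(q1, 0) = (q2, 1, L) → 1010[q2]11□
Step 9: δ(q2, 1) = (q2, 1, L) → 101[q2]011□
Step 10: δ(q2, 0) = (q2, 0, L) → 10[q2]1011□
Step 11: δ(q2, 1) = (q2, 1, L) → 1[q2]01011□
Step 12: δ(q2, 0) = (q2, 0, L) → [q2]101011□
Step 13: δ(q2, 1) = (q2, 1, L) → [q2]□101011□
Step 14: δ(q2, □) = (qA, □, R) → □[qA]101011□

The machine reaches the accept state qA and halts.

Final tape (ignoring leading/trailing blanks): 101011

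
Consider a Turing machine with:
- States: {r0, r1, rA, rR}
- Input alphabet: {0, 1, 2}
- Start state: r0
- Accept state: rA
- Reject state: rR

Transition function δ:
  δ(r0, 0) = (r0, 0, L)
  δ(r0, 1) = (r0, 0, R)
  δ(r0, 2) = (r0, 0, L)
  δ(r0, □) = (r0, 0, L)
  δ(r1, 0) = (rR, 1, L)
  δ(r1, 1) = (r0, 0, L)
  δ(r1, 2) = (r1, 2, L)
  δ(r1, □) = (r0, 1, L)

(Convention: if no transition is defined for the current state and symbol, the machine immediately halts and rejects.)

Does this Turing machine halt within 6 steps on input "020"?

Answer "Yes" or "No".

Execution trace:
Initial: [r0]020
Step 1: δ(r0, 0) = (r0, 0, L) → [r0]□020
Step 2: δ(r0, □) = (r0, 0, L) → [r0]□0020
Step 3: δ(r0, □) = (r0, 0, L) → [r0]□00020
Step 4: δ(r0, □) = (r0, 0, L) → [r0]□000020
Step 5: δ(r0, □) = (r0, 0, L) → [r0]□0000020
Step 6: δ(r0, □) = (r0, 0, L) → [r0]□00000020

The machine has not reached a halting state after 6 steps.
The machine did not halt within the 6-step bound.

Answer: No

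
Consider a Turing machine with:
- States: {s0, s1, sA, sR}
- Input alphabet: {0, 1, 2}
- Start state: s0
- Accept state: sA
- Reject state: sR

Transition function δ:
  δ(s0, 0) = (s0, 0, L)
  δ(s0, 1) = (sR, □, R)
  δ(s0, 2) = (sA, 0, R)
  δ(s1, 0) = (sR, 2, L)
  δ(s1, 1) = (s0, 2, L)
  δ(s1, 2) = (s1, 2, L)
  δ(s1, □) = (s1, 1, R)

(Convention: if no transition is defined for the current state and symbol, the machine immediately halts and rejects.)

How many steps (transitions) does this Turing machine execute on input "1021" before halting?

Execution trace:
Initial: [s0]1021
Step 1: δ(s0, 1) = (sR, □, R) → □[sR]021

The machine reaches the reject state sR and halts.

The machine executed 1 step before halting.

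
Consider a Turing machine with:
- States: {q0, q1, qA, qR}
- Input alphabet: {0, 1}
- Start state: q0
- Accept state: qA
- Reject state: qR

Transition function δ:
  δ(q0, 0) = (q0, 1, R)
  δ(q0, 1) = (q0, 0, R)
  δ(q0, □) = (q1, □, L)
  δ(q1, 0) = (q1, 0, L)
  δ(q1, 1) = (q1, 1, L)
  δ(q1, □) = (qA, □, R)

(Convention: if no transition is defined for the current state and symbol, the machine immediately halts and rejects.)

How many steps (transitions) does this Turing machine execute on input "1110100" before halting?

Execution trace:
Initial: [q0]1110100
Step 1: δ(q0, 1) = (q0, 0, R) → 0[q0]110100
Step 2: δ(q0, 1) = (q0, 0, R) → 00[q0]10100
Step 3: δ(q0, 1) = (q0, 0, R) → 000[q0]0100
Step 4: δ(q0, 0) = (q0, 1, R) → 0001[q0]100
Step 5: δ(q0, 1) = (q0, 0, R) → 00010[q0]00
Step 6: δ(q0, 0) = (q0, 1, R) → 000101[q0]0
Step 7: δ(q0, 0) = (q0, 1, R) → 0001011[q0]□
Step 8: δ(q0, □) = (q1, □, L) → 000101[q1]1□
Step 9: δ(q1, 1) = (q1, 1, L) → 00010[q1]11□
Step 10: δ(q1, 1) = (q1, 1, L) → 0001[q1]011□
Step 11: δ(q1, 0) = (q1, 0, L) → 000[q1]1011□
Step 12: δ(q1, 1) = (q1, 1, L) → 00[q1]01011□
Step 13: δ(q1, 0) = (q1, 0, L) → 0[q1]001011□
Step 14: δ(q1, 0) = (q1, 0, L) → [q1]0001011□
Step 15: δ(q1, 0) = (q1, 0, L) → [q1]□0001011□
Step 16: δ(q1, □) = (qA, □, R) → □[qA]0001011□

The machine reaches the accept state qA and halts.

The machine executed 16 steps before halting.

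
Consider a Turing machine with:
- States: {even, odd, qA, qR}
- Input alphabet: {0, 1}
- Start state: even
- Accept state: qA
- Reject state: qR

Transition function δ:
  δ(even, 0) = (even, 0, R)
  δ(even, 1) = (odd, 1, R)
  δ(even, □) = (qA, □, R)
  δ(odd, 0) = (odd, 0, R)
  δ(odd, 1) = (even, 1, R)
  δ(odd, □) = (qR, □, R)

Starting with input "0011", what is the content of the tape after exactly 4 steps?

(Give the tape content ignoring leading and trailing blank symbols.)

Execution trace:
Initial: [even]0011
Step 1: δ(even, 0) = (even, 0, R) → 0[even]011
Step 2: δ(even, 0) = (even, 0, R) → 00[even]11
Step 3: δ(even, 1) = (odd, 1, R) → 001[odd]1
Step 4: δ(odd, 1) = (even, 1, R) → 0011[even]□

After 4 steps, the tape (ignoring leading/trailing blanks) is: 0011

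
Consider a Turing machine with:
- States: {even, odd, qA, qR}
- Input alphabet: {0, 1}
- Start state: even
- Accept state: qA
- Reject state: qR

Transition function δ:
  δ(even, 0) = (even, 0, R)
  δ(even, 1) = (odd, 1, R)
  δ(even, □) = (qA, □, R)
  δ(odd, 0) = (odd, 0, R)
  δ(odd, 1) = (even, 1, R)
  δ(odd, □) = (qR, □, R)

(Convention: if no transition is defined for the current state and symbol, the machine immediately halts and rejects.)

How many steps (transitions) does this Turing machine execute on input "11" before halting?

Execution trace:
Initial: [even]11
Step 1: δ(even, 1) = (odd, 1, R) → 1[odd]1
Step 2: δ(odd, 1) = (even, 1, R) → 11[even]□
Step 3: δ(even, □) = (qA, □, R) → 11□[qA]□

The machine reaches the accept state qA and halts.

The machine executed 3 steps before halting.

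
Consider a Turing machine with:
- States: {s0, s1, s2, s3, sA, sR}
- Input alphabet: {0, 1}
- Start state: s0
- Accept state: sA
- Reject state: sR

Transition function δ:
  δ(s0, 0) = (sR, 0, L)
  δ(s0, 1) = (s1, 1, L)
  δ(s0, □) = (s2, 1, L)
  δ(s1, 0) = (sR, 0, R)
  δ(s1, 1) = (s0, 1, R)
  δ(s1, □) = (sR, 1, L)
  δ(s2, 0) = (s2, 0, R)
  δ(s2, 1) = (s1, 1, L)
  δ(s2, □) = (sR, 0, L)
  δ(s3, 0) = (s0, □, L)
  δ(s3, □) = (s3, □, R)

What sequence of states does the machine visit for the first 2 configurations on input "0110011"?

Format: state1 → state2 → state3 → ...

Execution trace:
Initial: [s0]0110011
Step 1: δ(s0, 0) = (sR, 0, L) → [sR]□0110011

The machine reaches the reject state sR and halts.

State sequence: s0 → sR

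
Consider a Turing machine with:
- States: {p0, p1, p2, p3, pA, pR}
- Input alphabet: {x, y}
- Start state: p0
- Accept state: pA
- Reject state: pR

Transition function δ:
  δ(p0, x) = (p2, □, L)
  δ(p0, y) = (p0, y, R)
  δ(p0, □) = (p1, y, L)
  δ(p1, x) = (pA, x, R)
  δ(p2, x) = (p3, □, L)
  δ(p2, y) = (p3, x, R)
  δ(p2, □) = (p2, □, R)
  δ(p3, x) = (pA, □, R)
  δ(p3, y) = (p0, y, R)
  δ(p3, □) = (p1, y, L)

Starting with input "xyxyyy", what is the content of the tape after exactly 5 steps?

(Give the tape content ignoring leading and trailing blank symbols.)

Execution trace:
Initial: [p0]xyxyyy
Step 1: δ(p0, x) = (p2, □, L) → [p2]□□yxyyy
Step 2: δ(p2, □) = (p2, □, R) → □[p2]□yxyyy
Step 3: δ(p2, □) = (p2, □, R) → □□[p2]yxyyy
Step 4: δ(p2, y) = (p3, x, R) → □□x[p3]xyyy
Step 5: δ(p3, x) = (pA, □, R) → □□x□[pA]yyy

The machine reaches the accept state pA and halts.

After 5 steps, the tape (ignoring leading/trailing blanks) is: x□yyy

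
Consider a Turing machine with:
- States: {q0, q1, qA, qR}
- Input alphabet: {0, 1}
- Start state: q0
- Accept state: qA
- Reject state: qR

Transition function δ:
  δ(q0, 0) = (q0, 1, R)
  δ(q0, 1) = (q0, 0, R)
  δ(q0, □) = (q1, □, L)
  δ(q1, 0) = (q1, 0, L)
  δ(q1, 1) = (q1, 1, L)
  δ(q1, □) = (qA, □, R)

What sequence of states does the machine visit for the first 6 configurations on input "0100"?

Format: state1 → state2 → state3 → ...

Execution trace:
Initial: [q0]0100
Step 1: δ(q0, 0) = (q0, 1, R) → 1[q0]100
Step 2: δ(q0, 1) = (q0, 0, R) → 10[q0]00
Step 3: δ(q0, 0) = (q0, 1, R) → 101[q0]0
Step 4: δ(q0, 0) = (q0, 1, R) → 1011[q0]□
Step 5: δ(q0, □) = (q1, □, L) → 101[q1]1□

State sequence: q0 → q0 → q0 → q0 → q0 → q1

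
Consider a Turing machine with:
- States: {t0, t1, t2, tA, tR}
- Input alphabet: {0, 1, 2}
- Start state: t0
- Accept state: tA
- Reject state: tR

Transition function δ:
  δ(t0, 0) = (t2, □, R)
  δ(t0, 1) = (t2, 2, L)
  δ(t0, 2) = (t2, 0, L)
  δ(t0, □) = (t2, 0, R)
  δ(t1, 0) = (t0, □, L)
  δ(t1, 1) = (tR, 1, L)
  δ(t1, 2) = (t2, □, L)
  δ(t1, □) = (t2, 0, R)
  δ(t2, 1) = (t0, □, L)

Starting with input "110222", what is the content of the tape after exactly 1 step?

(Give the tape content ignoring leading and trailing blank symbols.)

Execution trace:
Initial: [t0]110222
Step 1: δ(t0, 1) = (t2, 2, L) → [t2]□210222

No transition is defined for δ(t2, □). By convention the machine halts and rejects.

After 1 step, the tape (ignoring leading/trailing blanks) is: 210222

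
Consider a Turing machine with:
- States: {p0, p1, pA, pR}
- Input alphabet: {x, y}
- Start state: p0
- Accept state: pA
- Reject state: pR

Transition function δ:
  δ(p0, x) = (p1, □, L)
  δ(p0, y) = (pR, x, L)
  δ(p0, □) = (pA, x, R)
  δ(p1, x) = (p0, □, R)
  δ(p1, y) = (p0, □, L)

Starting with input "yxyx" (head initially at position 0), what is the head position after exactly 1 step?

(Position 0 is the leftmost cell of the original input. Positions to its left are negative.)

Execution trace (head position shown):
Step 0: [p0]yxyx  (head at position 0)
Step 1: move left → [pR]□xxyx  (head at position -1)

After 1 step, the head is at position -1.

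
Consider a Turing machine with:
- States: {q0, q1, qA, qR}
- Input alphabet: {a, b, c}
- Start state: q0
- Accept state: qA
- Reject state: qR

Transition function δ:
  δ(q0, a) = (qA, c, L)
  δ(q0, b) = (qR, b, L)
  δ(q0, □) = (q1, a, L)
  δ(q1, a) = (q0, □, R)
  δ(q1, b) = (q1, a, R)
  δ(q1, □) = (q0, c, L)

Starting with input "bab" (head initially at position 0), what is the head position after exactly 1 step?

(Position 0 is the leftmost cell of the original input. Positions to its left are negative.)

Execution trace (head position shown):
Step 0: [q0]bab  (head at position 0)
Step 1: move left → [qR]□bab  (head at position -1)

After 1 step, the head is at position -1.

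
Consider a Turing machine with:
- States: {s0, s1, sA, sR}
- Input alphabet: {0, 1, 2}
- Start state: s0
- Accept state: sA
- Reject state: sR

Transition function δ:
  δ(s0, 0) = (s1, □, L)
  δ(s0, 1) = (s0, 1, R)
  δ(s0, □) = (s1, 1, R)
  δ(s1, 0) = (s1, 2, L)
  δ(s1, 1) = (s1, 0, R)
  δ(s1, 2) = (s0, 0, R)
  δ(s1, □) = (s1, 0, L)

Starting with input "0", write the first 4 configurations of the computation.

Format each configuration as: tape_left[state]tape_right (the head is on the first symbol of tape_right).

Transitions applied:
Step 1: δ(s0, 0) = (s1, □, L)
Step 2: δ(s1, □) = (s1, 0, L)
Step 3: δ(s1, □) = (s1, 0, L)

The first 4 configurations are:
[s0]0 ⊢ [s1]□□ ⊢ [s1]□0□ ⊢ [s1]□00□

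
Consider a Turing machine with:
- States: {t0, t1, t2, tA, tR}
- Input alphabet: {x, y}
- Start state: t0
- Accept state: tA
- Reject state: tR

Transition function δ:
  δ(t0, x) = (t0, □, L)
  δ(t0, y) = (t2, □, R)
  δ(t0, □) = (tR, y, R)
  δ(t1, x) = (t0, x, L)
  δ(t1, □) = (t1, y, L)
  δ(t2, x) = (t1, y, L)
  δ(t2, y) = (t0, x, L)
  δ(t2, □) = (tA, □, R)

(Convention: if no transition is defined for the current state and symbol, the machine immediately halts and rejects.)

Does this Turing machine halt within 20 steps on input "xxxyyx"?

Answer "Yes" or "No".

Execution trace:
Initial: [t0]xxxyyx
Step 1: δ(t0, x) = (t0, □, L) → [t0]□□xxyyx
Step 2: δ(t0, □) = (tR, y, R) → y[tR]□xxyyx

The machine reaches the reject state tR and halts.
The machine halted after 2 steps (within the 20-step bound).

Answer: Yes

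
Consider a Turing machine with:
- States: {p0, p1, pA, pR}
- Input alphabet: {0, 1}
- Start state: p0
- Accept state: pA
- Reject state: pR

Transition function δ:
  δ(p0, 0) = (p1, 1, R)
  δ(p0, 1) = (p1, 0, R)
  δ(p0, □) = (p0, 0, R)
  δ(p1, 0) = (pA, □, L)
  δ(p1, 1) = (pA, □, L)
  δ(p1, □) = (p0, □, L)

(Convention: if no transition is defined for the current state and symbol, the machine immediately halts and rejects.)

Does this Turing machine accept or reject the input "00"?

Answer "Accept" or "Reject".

Execution trace:
Initial: [p0]00
Step 1: δ(p0, 0) = (p1, 1, R) → 1[p1]0
Step 2: δ(p1, 0) = (pA, □, L) → [pA]1□

The machine reaches the accept state pA and halts.

Answer: Accept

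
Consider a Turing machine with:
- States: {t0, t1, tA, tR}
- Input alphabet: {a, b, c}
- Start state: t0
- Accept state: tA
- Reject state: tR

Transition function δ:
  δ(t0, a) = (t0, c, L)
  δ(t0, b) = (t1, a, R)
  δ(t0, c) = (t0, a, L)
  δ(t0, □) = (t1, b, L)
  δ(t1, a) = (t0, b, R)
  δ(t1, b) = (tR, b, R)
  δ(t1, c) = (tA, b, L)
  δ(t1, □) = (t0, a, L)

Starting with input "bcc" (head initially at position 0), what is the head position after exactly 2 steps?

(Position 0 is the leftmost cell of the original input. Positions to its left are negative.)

Execution trace (head position shown):
Step 0: [t0]bcc  (head at position 0)
Step 1: move right → a[t1]cc  (head at position 1)
Step 2: move left → [tA]abc  (head at position 0)

After 2 steps, the head is at position 0.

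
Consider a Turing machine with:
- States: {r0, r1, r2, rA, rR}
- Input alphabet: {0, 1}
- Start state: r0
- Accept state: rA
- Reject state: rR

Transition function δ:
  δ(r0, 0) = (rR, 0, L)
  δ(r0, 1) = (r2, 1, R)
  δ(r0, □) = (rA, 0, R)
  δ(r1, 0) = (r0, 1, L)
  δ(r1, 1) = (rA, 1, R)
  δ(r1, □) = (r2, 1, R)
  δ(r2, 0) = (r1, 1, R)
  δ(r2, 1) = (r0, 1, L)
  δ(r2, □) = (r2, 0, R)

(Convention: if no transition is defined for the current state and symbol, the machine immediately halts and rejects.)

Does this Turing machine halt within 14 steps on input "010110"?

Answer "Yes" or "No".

Execution trace:
Initial: [r0]010110
Step 1: δ(r0, 0) = (rR, 0, L) → [rR]□010110

The machine reaches the reject state rR and halts.
The machine halted after 1 step (within the 14-step bound).

Answer: Yes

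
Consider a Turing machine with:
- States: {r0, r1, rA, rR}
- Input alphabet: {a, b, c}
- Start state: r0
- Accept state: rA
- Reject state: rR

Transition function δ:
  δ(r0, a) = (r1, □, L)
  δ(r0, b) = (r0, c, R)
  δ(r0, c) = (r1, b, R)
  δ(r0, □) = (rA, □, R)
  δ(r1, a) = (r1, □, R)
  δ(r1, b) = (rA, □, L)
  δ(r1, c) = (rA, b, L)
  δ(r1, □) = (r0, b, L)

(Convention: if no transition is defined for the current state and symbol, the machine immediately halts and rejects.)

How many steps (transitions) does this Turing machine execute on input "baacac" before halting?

Execution trace:
Initial: [r0]baacac
Step 1: δ(r0, b) = (r0, c, R) → c[r0]aacac
Step 2: δ(r0, a) = (r1, □, L) → [r1]c□acac
Step 3: δ(r1, c) = (rA, b, L) → [rA]□b□acac

The machine reaches the accept state rA and halts.

The machine executed 3 steps before halting.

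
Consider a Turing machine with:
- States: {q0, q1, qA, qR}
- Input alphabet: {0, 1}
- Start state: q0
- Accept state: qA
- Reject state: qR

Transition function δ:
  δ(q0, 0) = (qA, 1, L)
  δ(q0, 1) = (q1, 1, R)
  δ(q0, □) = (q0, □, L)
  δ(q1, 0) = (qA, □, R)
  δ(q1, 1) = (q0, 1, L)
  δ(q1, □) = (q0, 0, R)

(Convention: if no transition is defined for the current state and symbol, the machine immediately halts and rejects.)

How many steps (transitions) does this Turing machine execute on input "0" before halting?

Execution trace:
Initial: [q0]0
Step 1: δ(q0, 0) = (qA, 1, L) → [qA]□1

The machine reaches the accept state qA and halts.

The machine executed 1 step before halting.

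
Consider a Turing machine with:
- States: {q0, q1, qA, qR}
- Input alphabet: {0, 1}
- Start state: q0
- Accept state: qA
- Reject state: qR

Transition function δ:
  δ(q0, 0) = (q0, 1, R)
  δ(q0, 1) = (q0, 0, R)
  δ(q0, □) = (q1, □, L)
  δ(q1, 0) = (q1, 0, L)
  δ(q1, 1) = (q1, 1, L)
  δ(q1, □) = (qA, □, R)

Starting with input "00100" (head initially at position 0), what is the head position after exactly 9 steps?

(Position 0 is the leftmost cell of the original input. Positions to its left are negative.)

Execution trace (head position shown):
Step 0: [q0]00100  (head at position 0)
Step 1: move right → 1[q0]0100  (head at position 1)
Step 2: move right → 11[q0]100  (head at position 2)
Step 3: move right → 110[q0]00  (head at position 3)
Step 4: move right → 1101[q0]0  (head at position 4)
Step 5: move right → 11011[q0]□  (head at position 5)
Step 6: move left → 1101[q1]1□  (head at position 4)
Step 7: move left → 110[q1]11□  (head at position 3)
Step 8: move left → 11[q1]011□  (head at position 2)
Step 9: move left → 1[q1]1011□  (head at position 1)

After 9 steps, the head is at position 1.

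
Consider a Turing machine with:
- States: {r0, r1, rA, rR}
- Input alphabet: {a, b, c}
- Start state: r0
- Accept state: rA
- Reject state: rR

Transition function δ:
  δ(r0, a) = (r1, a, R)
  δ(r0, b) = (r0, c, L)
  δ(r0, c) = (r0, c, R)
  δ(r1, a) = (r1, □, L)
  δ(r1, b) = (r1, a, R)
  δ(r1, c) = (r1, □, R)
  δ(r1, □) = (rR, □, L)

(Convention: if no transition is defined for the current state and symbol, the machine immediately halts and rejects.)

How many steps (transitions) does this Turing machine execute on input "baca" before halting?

Execution trace:
Initial: [r0]baca
Step 1: δ(r0, b) = (r0, c, L) → [r0]□caca

No transition is defined for δ(r0, □). By convention the machine halts and rejects.

The machine executed 1 step before halting.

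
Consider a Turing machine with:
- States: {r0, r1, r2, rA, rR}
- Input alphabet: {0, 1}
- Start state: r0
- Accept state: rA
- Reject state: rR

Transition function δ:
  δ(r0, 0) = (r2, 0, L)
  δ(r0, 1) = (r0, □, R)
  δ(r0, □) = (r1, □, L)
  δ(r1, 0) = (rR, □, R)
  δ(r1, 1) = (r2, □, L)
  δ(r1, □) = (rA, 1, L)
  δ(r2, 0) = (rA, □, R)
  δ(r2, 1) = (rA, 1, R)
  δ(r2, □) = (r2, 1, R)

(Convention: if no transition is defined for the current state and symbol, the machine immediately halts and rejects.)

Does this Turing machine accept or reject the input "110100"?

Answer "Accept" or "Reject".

Execution trace:
Initial: [r0]110100
Step 1: δ(r0, 1) = (r0, □, R) → □[r0]10100
Step 2: δ(r0, 1) = (r0, □, R) → □□[r0]0100
Step 3: δ(r0, 0) = (r2, 0, L) → □[r2]□0100
Step 4: δ(r2, □) = (r2, 1, R) → □1[r2]0100
Step 5: δ(r2, 0) = (rA, □, R) → □1□[rA]100

The machine reaches the accept state rA and halts.

Answer: Accept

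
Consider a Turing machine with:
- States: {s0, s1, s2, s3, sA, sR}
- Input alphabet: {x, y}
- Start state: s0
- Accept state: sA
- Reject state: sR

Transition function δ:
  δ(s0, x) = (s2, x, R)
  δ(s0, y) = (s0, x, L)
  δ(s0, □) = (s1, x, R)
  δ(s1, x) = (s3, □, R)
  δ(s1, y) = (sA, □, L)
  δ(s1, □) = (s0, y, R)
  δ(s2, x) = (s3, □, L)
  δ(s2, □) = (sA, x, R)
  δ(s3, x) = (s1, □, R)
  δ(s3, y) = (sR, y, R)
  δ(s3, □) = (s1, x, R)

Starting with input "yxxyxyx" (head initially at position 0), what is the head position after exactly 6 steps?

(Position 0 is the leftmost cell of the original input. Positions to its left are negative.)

Execution trace (head position shown):
Step 0: [s0]yxxyxyx  (head at position 0)
Step 1: move left → [s0]□xxxyxyx  (head at position -1)
Step 2: move right → x[s1]xxxyxyx  (head at position 0)
Step 3: move right → x□[s3]xxyxyx  (head at position 1)
Step 4: move right → x□□[s1]xyxyx  (head at position 2)
Step 5: move right → x□□□[s3]yxyx  (head at position 3)
Step 6: move right → x□□□y[sR]xyx  (head at position 4)

After 6 steps, the head is at position 4.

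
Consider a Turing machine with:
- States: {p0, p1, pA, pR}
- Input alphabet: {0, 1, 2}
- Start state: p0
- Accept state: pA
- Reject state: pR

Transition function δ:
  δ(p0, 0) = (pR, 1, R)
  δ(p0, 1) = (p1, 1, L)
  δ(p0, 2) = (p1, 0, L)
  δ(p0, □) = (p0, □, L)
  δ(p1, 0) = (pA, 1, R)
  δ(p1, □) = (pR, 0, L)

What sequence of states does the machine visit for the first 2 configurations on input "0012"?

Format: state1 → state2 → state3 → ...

Execution trace:
Initial: [p0]0012
Step 1: δ(p0, 0) = (pR, 1, R) → 1[pR]012

The machine reaches the reject state pR and halts.

State sequence: p0 → pR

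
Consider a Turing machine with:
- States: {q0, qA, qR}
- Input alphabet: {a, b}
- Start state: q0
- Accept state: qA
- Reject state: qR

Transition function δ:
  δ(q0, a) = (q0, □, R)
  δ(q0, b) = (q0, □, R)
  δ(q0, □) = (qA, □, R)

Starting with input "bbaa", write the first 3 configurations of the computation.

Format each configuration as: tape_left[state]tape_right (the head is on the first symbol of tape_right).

Transitions applied:
Step 1: δ(q0, b) = (q0, □, R)
Step 2: δ(q0, b) = (q0, □, R)

The first 3 configurations are:
[q0]bbaa ⊢ □[q0]baa ⊢ □□[q0]aa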